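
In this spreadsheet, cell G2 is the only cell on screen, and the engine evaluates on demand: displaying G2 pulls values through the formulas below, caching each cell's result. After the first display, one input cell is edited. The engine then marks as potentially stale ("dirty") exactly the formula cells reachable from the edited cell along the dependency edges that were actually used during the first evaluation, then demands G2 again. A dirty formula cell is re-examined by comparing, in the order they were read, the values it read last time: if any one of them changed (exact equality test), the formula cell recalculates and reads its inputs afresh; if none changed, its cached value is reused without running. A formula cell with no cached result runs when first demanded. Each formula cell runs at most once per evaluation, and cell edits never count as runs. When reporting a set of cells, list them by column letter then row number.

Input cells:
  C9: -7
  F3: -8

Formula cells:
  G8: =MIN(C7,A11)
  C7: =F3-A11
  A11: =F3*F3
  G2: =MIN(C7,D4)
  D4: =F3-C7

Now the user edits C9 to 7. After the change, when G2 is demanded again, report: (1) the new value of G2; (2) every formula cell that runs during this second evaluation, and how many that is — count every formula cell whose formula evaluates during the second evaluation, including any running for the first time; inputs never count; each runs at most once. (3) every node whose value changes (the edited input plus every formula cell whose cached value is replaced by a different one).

G2 now evaluates to -72.
Run set: none (0 run).
Changed values: C9.
The important point: nothing the output needs ever reads C9, so the edit is invisible to it.

Initial pass — values computed on the first demand:
  A11 = -8 * -8 = 64
  C7 = -8 - 64 = -72
  D4 = -8 - -72 = 64
  G2 = MIN(-72, 64) = -72

Second demand — change propagation:
  no demanded computation ever read C9, so the edit dirties nothing and nothing runs.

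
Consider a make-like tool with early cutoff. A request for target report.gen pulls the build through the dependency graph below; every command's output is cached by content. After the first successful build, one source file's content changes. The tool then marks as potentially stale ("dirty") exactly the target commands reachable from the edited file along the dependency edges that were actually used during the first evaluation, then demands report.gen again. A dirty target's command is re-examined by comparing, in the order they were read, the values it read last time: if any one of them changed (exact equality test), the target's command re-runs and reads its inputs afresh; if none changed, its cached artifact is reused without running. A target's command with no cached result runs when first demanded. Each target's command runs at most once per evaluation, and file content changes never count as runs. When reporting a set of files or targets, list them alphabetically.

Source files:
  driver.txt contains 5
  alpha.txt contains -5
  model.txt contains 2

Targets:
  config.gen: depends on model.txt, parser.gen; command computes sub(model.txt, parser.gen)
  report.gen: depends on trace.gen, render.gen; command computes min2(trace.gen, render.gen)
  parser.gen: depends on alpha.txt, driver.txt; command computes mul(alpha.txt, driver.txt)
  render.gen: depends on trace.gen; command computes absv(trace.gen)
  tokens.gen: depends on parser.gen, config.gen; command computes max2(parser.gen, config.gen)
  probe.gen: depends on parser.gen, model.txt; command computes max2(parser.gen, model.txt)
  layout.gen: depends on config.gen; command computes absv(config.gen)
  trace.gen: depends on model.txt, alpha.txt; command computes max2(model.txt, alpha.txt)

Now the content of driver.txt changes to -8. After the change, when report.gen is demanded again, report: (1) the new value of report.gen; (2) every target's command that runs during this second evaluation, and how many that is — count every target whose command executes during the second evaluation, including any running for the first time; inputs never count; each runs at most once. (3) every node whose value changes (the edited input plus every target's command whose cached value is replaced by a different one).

Demanding report.gen again yields 2.
0 target commands run: none.
The nodes whose values change: driver.txt.
Note the shortcut — driver.txt feeds only undemanded nodes, so no recomputation happens.

First demand of the output computes:
  trace.gen = max2(2, -5) = 2
  render.gen = absv(2) = 2
  report.gen = min2(2, 2) = 2

After the edit, cleaning proceeds:
  driver.txt only reaches undemanded nodes; the second demand re-runs nothing.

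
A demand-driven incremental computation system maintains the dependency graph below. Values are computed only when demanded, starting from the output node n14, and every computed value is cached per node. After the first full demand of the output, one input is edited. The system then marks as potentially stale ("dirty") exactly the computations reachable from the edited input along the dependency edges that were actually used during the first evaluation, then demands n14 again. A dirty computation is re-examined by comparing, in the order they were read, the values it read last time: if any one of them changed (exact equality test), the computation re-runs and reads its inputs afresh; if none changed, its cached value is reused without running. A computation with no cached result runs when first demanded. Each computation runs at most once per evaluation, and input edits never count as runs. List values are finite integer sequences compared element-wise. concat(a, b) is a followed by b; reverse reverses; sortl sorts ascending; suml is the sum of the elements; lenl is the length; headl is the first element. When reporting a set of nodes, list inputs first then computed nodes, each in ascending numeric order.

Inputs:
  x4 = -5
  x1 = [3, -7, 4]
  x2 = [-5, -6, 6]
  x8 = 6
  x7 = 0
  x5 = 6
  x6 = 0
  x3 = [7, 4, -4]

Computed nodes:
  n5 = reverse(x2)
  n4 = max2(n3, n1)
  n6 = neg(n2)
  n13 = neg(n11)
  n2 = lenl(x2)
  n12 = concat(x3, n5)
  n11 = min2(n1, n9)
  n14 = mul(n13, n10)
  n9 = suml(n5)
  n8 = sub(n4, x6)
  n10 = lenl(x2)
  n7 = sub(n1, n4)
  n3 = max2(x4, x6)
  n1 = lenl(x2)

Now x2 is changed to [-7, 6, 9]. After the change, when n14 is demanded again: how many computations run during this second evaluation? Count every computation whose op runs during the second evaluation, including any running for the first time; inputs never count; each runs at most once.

First evaluation (everything demanded from the output):
  n1 = lenl([-5, -6, 6]) = 3
  n5 = reverse([-5, -6, 6]) = [6, -6, -5]
  n9 = suml([6, -6, -5]) = -5
  n10 = lenl([-5, -6, 6]) = 3
  n11 = min2(3, -5) = -5
  n13 = neg(-5) = 5
  n14 = mul(5, 3) = 15

Propagation after the edit:
  n1: runs — x2 [-5, -6, 6]->[-7, 6, 9]; result 3 (same value as before).
  n5: runs — x2 [-5, -6, 6]->[-7, 6, 9]; result [9, 6, -7].
  n9: runs — n5 [6, -6, -5]->[9, 6, -7]; result 8.
  n10: runs — x2 [-5, -6, 6]->[-7, 6, 9]; result 3 (same value as before).
  n11: runs — n9 -5->8; result 3.
  n13: runs — n11 -5->3; result -3.
  n14: runs — n13 5->-3; result -9.

Computations that run: n1, n5, n9, n10, n11, n13, n14 — 7 in total.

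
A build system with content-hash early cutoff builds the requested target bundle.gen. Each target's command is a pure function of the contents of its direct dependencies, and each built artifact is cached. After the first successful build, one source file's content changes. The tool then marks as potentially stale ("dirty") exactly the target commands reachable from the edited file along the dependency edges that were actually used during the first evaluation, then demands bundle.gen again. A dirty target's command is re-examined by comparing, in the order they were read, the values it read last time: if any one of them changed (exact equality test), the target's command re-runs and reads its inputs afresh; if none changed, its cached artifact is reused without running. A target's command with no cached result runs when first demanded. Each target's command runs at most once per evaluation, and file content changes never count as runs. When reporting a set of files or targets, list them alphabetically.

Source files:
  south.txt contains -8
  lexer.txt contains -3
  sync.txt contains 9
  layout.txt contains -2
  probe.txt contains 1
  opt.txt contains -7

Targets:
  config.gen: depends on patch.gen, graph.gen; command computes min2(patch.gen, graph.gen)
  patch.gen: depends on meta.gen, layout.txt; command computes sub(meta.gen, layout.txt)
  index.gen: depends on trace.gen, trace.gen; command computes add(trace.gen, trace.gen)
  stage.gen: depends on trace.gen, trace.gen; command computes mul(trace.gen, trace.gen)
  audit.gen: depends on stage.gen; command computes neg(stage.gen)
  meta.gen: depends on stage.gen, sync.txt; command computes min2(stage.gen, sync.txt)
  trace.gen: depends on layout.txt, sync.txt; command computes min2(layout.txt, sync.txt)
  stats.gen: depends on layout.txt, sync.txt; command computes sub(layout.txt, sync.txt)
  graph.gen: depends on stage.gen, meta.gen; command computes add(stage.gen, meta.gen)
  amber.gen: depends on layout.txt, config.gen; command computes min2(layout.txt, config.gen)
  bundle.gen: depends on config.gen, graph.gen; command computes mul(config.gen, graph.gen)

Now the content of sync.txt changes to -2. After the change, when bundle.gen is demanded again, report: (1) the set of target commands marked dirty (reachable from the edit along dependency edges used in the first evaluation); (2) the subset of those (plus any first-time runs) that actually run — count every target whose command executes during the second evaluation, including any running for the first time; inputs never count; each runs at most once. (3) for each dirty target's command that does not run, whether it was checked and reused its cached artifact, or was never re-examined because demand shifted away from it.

First evaluation (everything demanded from the output):
  trace.gen = min2(-2, 9) = -2
  stage.gen = mul(-2, -2) = 4
  meta.gen = min2(4, 9) = 4
  graph.gen = add(4, 4) = 8
  patch.gen = sub(4, -2) = 6
  config.gen = min2(6, 8) = 6
  bundle.gen = mul(6, 8) = 48

Propagation after the edit:
  trace.gen: runs — sync.txt 9->-2; result -2 (same value as before).
  stage.gen: checked — values it read are unchanged (trace.gen unchanged, trace.gen unchanged); reused cached 4 without running.
  meta.gen: runs — sync.txt 9->-2; result -2.
  graph.gen: runs — meta.gen 4->-2; result 2.
  patch.gen: runs — meta.gen 4->-2; result 0.
  config.gen: runs — patch.gen 6->0; graph.gen 8->2; result 0.
  bundle.gen: runs — config.gen 6->0; graph.gen 8->2; result 0.

Key observation: the cutoff stops propagation at stage.gen — its inputs' values are unchanged, so it reuses its cache.

Marked dirty: bundle.gen, config.gen, graph.gen, meta.gen, patch.gen, stage.gen, trace.gen.
Target commands that run: bundle.gen, config.gen, graph.gen, meta.gen, patch.gen, trace.gen — 6 in total.
Checked but reused from cache: stage.gen.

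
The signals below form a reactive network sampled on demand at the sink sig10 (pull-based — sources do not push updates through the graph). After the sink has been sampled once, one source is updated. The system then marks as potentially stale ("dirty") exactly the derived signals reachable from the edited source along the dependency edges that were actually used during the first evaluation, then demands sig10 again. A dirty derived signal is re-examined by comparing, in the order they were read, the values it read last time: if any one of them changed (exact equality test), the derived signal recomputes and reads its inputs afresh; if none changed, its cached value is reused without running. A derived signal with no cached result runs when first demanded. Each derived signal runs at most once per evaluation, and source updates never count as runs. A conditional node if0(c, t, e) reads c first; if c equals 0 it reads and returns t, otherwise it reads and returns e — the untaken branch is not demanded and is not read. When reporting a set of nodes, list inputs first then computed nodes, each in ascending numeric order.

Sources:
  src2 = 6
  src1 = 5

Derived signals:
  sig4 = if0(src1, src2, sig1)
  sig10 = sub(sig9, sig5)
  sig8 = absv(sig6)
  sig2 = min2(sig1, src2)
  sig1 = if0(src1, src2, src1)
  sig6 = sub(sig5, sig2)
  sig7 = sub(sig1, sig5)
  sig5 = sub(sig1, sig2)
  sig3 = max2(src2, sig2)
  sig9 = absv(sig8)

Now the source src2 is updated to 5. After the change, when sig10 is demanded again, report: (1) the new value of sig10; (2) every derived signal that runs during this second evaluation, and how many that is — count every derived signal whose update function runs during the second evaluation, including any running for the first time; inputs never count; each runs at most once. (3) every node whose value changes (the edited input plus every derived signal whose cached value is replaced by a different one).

Initial pass — values computed on the first demand:
  sig1 = if0(src1=5 -> else branch src1) = 5
  sig2 = min2(5, 6) = 5
  sig5 = sub(5, 5) = 0
  sig6 = sub(0, 5) = -5
  sig8 = absv(-5) = 5
  sig9 = absv(5) = 5
  sig10 = sub(5, 0) = 5

Second demand — change propagation:
  sig2: re-runs because src2 6->5; new result 5 (unchanged).
  sig5: re-examined; everything it read last time is the same (sig1 unchanged, sig2 unchanged) — cache 0 kept, no run.
  sig6: re-examined; everything it read last time is the same (sig5 unchanged, sig2 unchanged) — cache -5 kept, no run.
  sig8: re-examined; everything it read last time is the same (sig6 unchanged) — cache 5 kept, no run.
  sig9: re-examined; everything it read last time is the same (sig8 unchanged) — cache 5 kept, no run.
  sig10: re-examined; everything it read last time is the same (sig9 unchanged, sig5 unchanged) — cache 5 kept, no run.

The important point: sig2 recomputes to an identical value, and the output ends up unchanged.

sig10 now evaluates to 5.
Run set: sig2 (1 run).
Changed values: src2.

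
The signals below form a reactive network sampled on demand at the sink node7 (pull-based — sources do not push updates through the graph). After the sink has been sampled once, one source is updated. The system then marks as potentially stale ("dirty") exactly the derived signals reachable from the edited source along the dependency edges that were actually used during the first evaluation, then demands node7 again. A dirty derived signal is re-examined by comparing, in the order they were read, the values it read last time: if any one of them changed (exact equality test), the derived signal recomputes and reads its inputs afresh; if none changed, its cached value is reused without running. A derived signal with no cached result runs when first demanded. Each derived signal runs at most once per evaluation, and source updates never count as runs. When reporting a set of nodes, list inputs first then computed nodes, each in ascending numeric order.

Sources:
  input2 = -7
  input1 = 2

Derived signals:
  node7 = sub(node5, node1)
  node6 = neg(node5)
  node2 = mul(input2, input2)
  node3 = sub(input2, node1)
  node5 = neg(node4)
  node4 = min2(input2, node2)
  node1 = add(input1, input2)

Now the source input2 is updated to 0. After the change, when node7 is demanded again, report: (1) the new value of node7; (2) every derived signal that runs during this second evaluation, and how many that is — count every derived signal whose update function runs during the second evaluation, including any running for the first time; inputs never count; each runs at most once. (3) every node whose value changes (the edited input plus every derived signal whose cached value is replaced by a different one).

Initial pass — values computed on the first demand:
  node1 = add(2, -7) = -5
  node2 = mul(-7, -7) = 49
  node4 = min2(-7, 49) = -7
  node5 = neg(-7) = 7
  node7 = sub(7, -5) = 12

Second demand — change propagation:
  node1: re-runs because input2 -7->0; new result 2.
  node2: re-runs because input2 -7->0; input2 -7->0; new result 0.
  node4: re-runs because input2 -7->0; node2 49->0; new result 0.
  node5: re-runs because node4 -7->0; new result 0.
  node7: re-runs because node5 7->0; node1 -5->2; new result -2.

node7 now evaluates to -2.
Run set: node1, node2, node4, node5, node7 (5 run).
Changed values: input2, node1, node2, node4, node5, node7.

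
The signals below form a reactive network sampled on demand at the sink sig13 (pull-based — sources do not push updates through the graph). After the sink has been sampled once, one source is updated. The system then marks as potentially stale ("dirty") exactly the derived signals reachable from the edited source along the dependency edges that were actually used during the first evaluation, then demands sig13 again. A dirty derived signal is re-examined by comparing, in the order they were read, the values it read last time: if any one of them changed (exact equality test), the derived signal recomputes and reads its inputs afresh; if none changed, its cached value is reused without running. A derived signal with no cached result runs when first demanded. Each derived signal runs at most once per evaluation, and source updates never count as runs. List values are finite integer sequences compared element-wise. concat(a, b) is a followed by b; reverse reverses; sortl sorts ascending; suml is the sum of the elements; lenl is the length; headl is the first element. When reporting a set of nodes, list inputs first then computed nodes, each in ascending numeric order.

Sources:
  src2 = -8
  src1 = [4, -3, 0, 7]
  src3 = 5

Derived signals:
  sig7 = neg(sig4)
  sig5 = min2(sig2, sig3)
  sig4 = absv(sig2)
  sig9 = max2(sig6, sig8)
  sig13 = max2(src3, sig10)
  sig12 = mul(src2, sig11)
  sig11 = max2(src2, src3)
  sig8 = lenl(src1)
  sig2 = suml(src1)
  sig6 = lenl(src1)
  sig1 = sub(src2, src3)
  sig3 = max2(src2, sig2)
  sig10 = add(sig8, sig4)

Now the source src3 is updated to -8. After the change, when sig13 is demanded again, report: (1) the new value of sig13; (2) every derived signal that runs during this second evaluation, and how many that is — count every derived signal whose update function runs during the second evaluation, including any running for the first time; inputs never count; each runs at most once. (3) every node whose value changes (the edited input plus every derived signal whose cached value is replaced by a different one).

Initial pass — values computed on the first demand:
  sig2 = suml([4, -3, 0, 7]) = 8
  sig4 = absv(8) = 8
  sig8 = lenl([4, -3, 0, 7]) = 4
  sig10 = add(4, 8) = 12
  sig13 = max2(5, 12) = 12

Second demand — change propagation:
  sig13: re-runs because src3 5->-8; new result 12 (unchanged).

sig13 now evaluates to 12.
Run set: sig13 (1 run).
Changed values: src3.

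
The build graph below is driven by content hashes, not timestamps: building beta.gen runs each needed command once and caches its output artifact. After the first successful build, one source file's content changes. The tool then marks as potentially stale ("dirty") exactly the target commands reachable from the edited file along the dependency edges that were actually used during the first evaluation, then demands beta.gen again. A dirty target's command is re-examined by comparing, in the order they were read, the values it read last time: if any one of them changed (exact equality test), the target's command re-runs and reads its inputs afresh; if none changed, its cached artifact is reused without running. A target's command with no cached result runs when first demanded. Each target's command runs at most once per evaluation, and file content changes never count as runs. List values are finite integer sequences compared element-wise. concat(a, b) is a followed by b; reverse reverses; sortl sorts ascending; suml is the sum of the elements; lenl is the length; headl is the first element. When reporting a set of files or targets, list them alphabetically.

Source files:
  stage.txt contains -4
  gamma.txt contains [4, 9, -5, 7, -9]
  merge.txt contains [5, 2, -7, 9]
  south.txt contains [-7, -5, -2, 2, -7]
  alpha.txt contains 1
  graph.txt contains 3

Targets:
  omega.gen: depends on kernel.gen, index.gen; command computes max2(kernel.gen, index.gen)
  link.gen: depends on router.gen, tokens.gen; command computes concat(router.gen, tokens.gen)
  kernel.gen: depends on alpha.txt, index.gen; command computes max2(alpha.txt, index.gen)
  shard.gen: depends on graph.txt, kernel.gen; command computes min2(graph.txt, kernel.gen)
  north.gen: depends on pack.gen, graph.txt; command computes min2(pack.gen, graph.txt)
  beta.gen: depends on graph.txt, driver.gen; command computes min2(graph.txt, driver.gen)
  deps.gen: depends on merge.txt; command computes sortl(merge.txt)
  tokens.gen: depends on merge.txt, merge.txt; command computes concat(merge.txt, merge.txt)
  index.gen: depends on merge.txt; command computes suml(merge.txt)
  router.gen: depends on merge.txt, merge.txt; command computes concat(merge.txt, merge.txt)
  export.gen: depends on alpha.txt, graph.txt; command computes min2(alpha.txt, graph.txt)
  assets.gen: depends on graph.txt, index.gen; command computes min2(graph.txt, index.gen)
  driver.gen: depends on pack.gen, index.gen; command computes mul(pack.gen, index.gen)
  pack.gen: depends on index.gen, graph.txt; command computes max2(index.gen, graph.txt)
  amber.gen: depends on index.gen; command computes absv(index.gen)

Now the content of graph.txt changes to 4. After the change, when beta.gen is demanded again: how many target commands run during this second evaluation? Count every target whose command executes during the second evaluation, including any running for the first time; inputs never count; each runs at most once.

Run set: beta.gen, pack.gen (2 run).
The important point: at driver.gen every value read last time is unchanged, so the dirty flag clears without a run.

Initial pass — values computed on the first demand:
  index.gen = suml([5, 2, -7, 9]) = 9
  pack.gen = max2(9, 3) = 9
  driver.gen = mul(9, 9) = 81
  beta.gen = min2(3, 81) = 3

Second demand — change propagation:
  pack.gen: re-runs because graph.txt 3->4; new result 9 (unchanged).
  driver.gen: re-examined; everything it read last time is the same (pack.gen unchanged, index.gen unchanged) — cache 81 kept, no run.
  beta.gen: re-runs because graph.txt 3->4; new result 4.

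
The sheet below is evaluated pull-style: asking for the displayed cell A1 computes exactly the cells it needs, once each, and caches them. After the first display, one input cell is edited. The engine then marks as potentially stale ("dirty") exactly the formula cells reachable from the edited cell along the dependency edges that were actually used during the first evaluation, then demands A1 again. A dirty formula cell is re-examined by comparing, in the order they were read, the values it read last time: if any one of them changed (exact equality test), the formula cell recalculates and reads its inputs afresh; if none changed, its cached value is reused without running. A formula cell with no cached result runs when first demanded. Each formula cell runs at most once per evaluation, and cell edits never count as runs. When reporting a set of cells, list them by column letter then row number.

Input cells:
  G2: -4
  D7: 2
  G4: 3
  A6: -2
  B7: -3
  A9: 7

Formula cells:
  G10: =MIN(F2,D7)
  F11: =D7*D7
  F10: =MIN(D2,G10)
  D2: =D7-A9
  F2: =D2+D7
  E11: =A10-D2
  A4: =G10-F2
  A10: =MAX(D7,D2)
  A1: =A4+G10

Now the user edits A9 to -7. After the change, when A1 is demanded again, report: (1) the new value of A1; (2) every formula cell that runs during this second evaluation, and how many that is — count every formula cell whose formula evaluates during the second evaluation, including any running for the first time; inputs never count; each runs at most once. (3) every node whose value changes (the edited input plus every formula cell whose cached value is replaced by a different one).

First demand of the output computes:
  D2 = 2 - 7 = -5
  F2 = -5 + 2 = -3
  G10 = MIN(-3, 2) = -3
  A4 = -3 - -3 = 0
  A1 = 0 + -3 = -3

After the edit, cleaning proceeds:
  D2: a read changed (A9 7->-7) — executes, giving 9.
  F2: a read changed (D2 -5->9) — executes, giving 11.
  G10: a read changed (F2 -3->11) — executes, giving 2.
  A4: a read changed (G10 -3->2; F2 -3->11) — executes, giving -9.
  A1: a read changed (A4 0->-9; G10 -3->2) — executes, giving -7.

Demanding A1 again yields -7.
5 formula cells run: A1, A4, D2, F2, G10.
The nodes whose values change: A1, A4, A9, D2, F2, G10.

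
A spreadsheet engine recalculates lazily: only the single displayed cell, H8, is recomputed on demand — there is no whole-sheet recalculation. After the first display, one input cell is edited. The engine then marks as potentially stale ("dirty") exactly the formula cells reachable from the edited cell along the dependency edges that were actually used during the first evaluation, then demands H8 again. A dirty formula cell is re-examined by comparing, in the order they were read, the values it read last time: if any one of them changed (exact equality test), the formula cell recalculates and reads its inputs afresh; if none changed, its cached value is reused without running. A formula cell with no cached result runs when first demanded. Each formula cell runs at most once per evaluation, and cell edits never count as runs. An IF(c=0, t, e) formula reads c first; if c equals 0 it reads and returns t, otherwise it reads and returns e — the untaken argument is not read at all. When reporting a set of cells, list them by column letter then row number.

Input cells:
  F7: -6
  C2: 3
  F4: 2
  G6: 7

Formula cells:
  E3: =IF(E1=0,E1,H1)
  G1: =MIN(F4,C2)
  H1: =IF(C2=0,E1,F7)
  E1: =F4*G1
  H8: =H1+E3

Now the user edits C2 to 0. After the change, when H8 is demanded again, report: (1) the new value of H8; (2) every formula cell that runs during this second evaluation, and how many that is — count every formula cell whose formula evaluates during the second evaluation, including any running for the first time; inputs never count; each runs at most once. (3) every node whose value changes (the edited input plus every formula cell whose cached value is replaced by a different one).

First evaluation (everything demanded from the output):
  G1 = MIN(2, 3) = 2
  E1 = 2 * 2 = 4
  H1 = IF(C2=0: C2=3 -> else branch F7) = -6
  E3 = IF(E1=0: E1=4 -> else branch H1) = -6
  H8 = -6 + -6 = -12

Propagation after the edit:
  G1: runs — C2 3->0; result 0.
  E1: runs — G1 2->0; result 0.
  H1: runs — C2 3->0; result 0.
  E3: runs — E1 4->0; H1 -6->0; result 0.
  H8: runs — H1 -6->0; E3 -6->0; result 0.

New value of H8: 0.
Formula cells that run: E1, E3, G1, H1, H8 — 5 in total.
Values that change: C2, E1, E3, G1, H1, H8.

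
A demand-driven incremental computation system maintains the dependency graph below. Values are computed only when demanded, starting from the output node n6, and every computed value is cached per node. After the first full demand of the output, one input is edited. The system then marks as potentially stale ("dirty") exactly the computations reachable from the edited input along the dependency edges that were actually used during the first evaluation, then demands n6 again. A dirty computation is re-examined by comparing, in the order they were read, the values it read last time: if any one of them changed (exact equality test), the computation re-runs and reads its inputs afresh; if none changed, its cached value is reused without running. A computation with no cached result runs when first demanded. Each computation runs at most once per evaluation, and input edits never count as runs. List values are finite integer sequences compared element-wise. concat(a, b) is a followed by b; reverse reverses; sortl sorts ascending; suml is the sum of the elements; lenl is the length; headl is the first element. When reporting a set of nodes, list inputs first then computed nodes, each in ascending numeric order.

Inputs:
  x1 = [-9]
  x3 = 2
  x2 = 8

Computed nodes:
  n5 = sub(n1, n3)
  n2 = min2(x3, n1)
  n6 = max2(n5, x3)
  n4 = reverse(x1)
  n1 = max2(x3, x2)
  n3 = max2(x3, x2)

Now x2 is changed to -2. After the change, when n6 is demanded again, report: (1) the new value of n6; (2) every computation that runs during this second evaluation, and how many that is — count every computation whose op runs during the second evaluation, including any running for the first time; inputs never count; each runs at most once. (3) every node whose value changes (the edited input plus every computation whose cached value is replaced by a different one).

New value of n6: 2.
Computations that run: n1, n3, n5 — 3 in total.
Values that change: x2, n1, n3.
Key observation: the change is absorbed at n5 — it re-runs but produces the same value, and the output's value is unchanged.

First evaluation (everything demanded from the output):
  n1 = max2(2, 8) = 8
  n3 = max2(2, 8) = 8
  n5 = sub(8, 8) = 0
  n6 = max2(0, 2) = 2

Propagation after the edit:
  n1: runs — x2 8->-2; result 2.
  n3: runs — x2 8->-2; result 2.
  n5: runs — n1 8->2; n3 8->2; result 0 (same value as before).
  n6: checked — values it read are unchanged (n5 unchanged, x3 unchanged); reused cached 2 without running.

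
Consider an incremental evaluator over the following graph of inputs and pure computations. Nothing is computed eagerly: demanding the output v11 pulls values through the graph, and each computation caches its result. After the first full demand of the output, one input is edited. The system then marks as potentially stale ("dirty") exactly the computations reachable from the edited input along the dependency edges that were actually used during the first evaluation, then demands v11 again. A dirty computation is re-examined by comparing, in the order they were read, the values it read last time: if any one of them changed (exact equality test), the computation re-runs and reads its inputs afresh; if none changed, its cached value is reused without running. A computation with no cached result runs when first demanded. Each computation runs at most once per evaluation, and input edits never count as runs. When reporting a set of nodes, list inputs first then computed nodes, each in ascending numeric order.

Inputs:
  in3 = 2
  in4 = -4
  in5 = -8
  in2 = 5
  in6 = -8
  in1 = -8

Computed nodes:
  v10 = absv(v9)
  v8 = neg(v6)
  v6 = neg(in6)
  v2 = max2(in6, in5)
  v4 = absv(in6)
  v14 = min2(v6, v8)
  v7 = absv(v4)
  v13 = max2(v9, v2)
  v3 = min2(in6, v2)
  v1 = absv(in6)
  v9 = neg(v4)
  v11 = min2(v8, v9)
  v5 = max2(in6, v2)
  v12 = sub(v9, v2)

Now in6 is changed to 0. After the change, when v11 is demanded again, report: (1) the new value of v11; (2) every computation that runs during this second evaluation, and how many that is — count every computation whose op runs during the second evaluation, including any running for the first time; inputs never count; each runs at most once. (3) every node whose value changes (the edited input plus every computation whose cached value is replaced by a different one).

Initial pass — values computed on the first demand:
  v4 = absv(-8) = 8
  v6 = neg(-8) = 8
  v8 = neg(8) = -8
  v9 = neg(8) = -8
  v11 = min2(-8, -8) = -8

Second demand — change propagation:
  v4: re-runs because in6 -8->0; new result 0.
  v6: re-runs because in6 -8->0; new result 0.
  v8: re-runs because v6 8->0; new result 0.
  v9: re-runs because v4 8->0; new result 0.
  v11: re-runs because v8 -8->0; v9 -8->0; new result 0.

v11 now evaluates to 0.
Run set: v4, v6, v8, v9, v11 (5 run).
Changed values: in6, v4, v6, v8, v9, v11.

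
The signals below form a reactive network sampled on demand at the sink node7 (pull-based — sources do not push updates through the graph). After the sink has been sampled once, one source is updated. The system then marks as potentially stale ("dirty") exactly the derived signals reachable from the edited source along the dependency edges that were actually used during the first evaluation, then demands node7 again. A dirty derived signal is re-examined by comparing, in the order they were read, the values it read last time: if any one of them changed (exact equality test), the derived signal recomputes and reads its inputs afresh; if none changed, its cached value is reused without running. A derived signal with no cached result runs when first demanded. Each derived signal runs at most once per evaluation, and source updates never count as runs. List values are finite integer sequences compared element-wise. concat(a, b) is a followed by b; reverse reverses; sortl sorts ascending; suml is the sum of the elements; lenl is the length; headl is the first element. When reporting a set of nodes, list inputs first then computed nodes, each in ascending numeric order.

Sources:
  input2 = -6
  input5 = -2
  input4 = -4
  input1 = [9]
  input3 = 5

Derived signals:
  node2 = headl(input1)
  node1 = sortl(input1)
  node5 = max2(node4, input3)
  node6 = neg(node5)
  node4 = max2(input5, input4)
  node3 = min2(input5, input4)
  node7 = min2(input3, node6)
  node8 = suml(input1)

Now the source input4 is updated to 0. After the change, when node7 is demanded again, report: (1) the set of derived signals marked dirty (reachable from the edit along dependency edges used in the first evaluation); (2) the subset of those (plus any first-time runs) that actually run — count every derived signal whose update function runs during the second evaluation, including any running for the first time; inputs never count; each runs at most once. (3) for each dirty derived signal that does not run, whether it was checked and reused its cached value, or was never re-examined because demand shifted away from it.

Dirty set: node4, node5, node6, node7.
Run set: node4, node5 (2 run).
Re-examined without running (cache reused): node6, node7.
The important point: node5 recomputes to an identical value, and the output ends up unchanged.

Initial pass — values computed on the first demand:
  node4 = max2(-2, -4) = -2
  node5 = max2(-2, 5) = 5
  node6 = neg(5) = -5
  node7 = min2(5, -5) = -5

Second demand — change propagation:
  node4: re-runs because input4 -4->0; new result 0.
  node5: re-runs because node4 -2->0; new result 5 (unchanged).
  node6: re-examined; everything it read last time is the same (node5 unchanged) — cache -5 kept, no run.
  node7: re-examined; everything it read last time is the same (input3 unchanged, node6 unchanged) — cache -5 kept, no run.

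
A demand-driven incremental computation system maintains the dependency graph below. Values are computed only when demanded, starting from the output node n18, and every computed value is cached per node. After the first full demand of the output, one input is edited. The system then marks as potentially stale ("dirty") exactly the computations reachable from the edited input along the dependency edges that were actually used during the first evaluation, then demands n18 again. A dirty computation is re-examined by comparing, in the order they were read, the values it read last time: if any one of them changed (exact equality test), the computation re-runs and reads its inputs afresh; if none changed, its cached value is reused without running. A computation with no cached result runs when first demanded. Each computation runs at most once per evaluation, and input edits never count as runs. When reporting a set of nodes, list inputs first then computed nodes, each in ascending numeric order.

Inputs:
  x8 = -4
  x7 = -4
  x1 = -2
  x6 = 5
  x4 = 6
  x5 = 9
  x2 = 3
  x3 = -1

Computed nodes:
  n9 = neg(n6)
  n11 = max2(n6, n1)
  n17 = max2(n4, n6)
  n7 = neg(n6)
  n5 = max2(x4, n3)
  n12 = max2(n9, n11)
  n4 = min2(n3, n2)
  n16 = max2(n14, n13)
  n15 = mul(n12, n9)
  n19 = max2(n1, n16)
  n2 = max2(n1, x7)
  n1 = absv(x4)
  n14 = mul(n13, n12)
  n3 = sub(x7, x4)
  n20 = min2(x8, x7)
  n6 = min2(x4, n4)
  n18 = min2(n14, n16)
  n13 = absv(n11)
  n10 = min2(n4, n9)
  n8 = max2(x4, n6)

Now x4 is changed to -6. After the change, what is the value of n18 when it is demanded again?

First evaluation (everything demanded from the output):
  n1 = absv(6) = 6
  n2 = max2(6, -4) = 6
  n3 = sub(-4, 6) = -10
  n4 = min2(-10, 6) = -10
  n6 = min2(6, -10) = -10
  n9 = neg(-10) = 10
  n11 = max2(-10, 6) = 6
  n12 = max2(10, 6) = 10
  n13 = absv(6) = 6
  n14 = mul(6, 10) = 60
  n16 = max2(60, 6) = 60
  n18 = min2(60, 60) = 60

Propagation after the edit:
  n1: runs — x4 6->-6; result 6 (same value as before).
  n2: checked — values it read are unchanged (n1 unchanged, x7 unchanged); reused cached 6 without running.
  n3: runs — x4 6->-6; result 2.
  n4: runs — n3 -10->2; result 2.
  n6: runs — x4 6->-6; n4 -10->2; result -6.
  n9: runs — n6 -10->-6; result 6.
  n11: runs — n6 -10->-6; result 6 (same value as before).
  n12: runs — n9 10->6; result 6.
  n13: checked — values it read are unchanged (n11 unchanged); reused cached 6 without running.
  n14: runs — n12 10->6; result 36.
  n16: runs — n14 60->36; result 36.
  n18: runs — n14 60->36; n16 60->36; result 36.

Key observation: the cutoff stops propagation at n2 — its inputs' values are unchanged, so it reuses its cache.

New value of n18: 36.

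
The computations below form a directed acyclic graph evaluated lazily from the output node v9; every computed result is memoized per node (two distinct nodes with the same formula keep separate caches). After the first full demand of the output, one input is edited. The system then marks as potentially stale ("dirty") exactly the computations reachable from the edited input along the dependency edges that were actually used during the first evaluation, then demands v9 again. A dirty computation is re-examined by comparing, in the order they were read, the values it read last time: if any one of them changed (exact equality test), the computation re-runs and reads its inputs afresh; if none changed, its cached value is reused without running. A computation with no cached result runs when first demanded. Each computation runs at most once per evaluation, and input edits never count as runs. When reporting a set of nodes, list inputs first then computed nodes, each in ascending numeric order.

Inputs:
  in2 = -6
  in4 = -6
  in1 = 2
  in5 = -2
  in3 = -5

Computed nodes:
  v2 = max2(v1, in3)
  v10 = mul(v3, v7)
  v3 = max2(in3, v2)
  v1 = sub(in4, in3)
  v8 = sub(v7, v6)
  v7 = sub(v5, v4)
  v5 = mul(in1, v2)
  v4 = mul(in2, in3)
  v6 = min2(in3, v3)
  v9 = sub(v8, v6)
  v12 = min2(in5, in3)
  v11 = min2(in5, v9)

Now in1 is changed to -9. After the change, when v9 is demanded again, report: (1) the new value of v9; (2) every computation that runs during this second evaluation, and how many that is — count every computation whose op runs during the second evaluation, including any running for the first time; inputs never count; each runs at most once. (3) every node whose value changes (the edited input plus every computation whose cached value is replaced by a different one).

First demand of the output computes:
  v1 = sub(-6, -5) = -1
  v2 = max2(-1, -5) = -1
  v3 = max2(-5, -1) = -1
  v4 = mul(-6, -5) = 30
  v5 = mul(2, -1) = -2
  v6 = min2(-5, -1) = -5
  v7 = sub(-2, 30) = -32
  v8 = sub(-32, -5) = -27
  v9 = sub(-27, -5) = -22

After the edit, cleaning proceeds:
  v5: a read changed (in1 2->-9) — executes, giving 9.
  v7: a read changed (v5 -2->9) — executes, giving -21.
  v8: a read changed (v7 -32->-21) — executes, giving -16.
  v9: a read changed (v8 -27->-16) — executes, giving -11.

Demanding v9 again yields -11.
4 computations run: v5, v7, v8, v9.
The nodes whose values change: in1, v5, v7, v8, v9.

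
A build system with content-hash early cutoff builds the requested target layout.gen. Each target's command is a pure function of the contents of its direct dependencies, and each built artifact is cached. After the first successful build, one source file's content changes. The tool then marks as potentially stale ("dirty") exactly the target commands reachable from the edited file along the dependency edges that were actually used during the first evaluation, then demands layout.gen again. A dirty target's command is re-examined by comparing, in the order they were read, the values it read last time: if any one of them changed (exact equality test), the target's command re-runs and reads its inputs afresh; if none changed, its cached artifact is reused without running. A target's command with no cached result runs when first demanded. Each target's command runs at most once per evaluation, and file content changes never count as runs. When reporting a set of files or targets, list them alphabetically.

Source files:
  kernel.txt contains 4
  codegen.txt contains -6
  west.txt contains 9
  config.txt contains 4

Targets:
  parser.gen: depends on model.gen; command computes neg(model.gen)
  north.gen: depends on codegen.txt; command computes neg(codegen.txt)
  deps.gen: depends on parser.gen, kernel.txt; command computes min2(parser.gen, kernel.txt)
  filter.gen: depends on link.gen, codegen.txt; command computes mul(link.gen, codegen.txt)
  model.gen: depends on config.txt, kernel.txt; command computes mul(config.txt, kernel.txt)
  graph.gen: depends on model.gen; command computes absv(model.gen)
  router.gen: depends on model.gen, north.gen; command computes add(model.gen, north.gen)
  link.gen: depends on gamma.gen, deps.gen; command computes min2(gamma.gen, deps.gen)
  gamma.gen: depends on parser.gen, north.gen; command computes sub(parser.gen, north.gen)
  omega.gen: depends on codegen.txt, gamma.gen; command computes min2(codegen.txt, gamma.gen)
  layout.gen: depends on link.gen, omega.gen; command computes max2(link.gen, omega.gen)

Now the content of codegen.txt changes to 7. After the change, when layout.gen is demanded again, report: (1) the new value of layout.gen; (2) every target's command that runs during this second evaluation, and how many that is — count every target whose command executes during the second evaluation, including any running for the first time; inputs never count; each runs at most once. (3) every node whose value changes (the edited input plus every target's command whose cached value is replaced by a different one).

First evaluation (everything demanded from the output):
  model.gen = mul(4, 4) = 16
  north.gen = neg(-6) = 6
  parser.gen = neg(16) = -16
  deps.gen = min2(-16, 4) = -16
  gamma.gen = sub(-16, 6) = -22
  link.gen = min2(-22, -16) = -22
  omega.gen = min2(-6, -22) = -22
  layout.gen = max2(-22, -22) = -22

Propagation after the edit:
  north.gen: runs — codegen.txt -6->7; result -7.
  gamma.gen: runs — north.gen 6->-7; result -9.
  link.gen: runs — gamma.gen -22->-9; result -16.
  omega.gen: runs — codegen.txt -6->7; gamma.gen -22->-9; result -9.
  layout.gen: runs — link.gen -22->-16; omega.gen -22->-9; result -9.

New value of layout.gen: -9.
Target commands that run: gamma.gen, layout.gen, link.gen, north.gen, omega.gen — 5 in total.
Values that change: codegen.txt, gamma.gen, layout.gen, link.gen, north.gen, omega.gen.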